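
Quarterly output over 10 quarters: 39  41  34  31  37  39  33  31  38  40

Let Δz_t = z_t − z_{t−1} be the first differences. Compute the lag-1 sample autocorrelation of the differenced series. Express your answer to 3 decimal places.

0.007

First differences Δz: 2, -7, -3, 6, 2, -6, -2, 7, 2
Mean of differences = 0.1111
Numerator Σ(Δz_t−Δz̄)(Δz_{t+1}−Δz̄) = 1.3210
Denominator Σ(Δz_t−Δz̄)² = 194.8889
r_1(Δz) = 1.3210 / 194.8889 = 0.007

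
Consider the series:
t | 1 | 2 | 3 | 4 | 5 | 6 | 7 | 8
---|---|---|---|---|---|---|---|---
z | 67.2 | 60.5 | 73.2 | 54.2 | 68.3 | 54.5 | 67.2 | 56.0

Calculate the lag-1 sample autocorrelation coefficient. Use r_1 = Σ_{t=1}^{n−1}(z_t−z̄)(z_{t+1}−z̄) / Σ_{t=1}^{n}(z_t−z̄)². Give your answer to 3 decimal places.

-0.761

Mean z̄ = (67.2 + 60.5 + 73.2 + 54.2 + 68.3 + 54.5 + 67.2 + 56.0)/8 = 62.6375
Deviations from mean: 4.5625, -2.1375, 10.5625, -8.4375, 5.6625, -8.1375, 4.5625, -6.6375
Numerator Σ_{t=1}^{7}(z_t−z̄)(z_{t+1}−z̄) = -282.7177
Denominator Σ(z_t−z̄)² = 371.2988
r_1 = -282.7177 / 371.2988 = -0.761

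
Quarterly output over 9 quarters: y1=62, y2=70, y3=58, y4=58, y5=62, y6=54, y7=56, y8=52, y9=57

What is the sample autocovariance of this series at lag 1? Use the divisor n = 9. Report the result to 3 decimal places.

6.032

Mean ȳ = (62 + 70 + 58 + 58 + 62 + 54 + 56 + 52 + 57)/9 = 58.7778
Σ_{t=1}^{8}(y_t−ȳ)(y_{t+1}−ȳ) = 54.2840
γ_1 = 54.2840 / 9 = 6.032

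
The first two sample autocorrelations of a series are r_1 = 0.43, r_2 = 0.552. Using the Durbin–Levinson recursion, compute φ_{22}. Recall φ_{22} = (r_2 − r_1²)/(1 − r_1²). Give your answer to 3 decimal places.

0.450

φ_{22} = (r_2 − r_1²) / (1 − r_1²)
r_1² = (0.43)² = 0.1849
Numerator = 0.552 − 0.1849 = 0.3671; denominator = 1 − 0.1849 = 0.8151
φ_{22} = 0.3671 / 0.8151 = 0.450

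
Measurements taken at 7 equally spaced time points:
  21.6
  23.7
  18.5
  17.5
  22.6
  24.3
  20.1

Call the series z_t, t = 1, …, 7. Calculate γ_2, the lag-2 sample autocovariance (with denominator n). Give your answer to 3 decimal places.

Mean z̄ = (21.6 + 23.7 + 18.5 + 17.5 + 22.6 + 24.3 + 20.1)/7 = 21.1857
Deviations: 0.4143, 2.5143, -2.6857, -3.6857, 1.4143, 3.1143, -1.0857
Σ_{t=1}^{5}(z_t−z̄)(z_{t+2}−z̄) = -27.1918
γ_2 = -27.1918 / 7 = -3.885

-3.885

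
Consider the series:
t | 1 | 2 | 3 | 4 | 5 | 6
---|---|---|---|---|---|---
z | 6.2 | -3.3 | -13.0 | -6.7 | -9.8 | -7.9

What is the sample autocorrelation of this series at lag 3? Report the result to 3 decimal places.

Mean z̄ = (6.2 − 3.3 − 13.0 − 6.7 − 9.8 − 7.9)/6 = -5.7500
Deviations from mean: 11.9500, 2.4500, -7.2500, -0.9500, -4.0500, -2.1500
Numerator Σ_{t=1}^{3}(z_t−z̄)(z_{t+3}−z̄) = -5.6875
Denominator Σ(z_t−z̄)² = 223.2950
r_3 = -5.6875 / 223.2950 = -0.025

-0.025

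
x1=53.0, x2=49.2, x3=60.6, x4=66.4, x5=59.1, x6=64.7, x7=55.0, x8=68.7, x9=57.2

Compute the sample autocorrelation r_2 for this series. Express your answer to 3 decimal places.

0.056

Mean x̄ = (53.0 + 49.2 + 60.6 + 66.4 + 59.1 + 64.7 + 55.0 + 68.7 + 57.2)/9 = 59.3222
Σ(x_t−x̄)(x_{t+2}−x̄) = (-8.0784) + (-71.6428) + (-0.2840) + (38.0627) + (0.9605) + (50.4316) + (9.1727) = 18.6223
Denominator Σ(x_t−x̄)² = 334.2556
r_2 = 18.6223 / 334.2556 = 0.056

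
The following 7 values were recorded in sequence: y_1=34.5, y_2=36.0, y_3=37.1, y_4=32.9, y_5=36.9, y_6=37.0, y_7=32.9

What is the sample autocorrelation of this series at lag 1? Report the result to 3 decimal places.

Mean ȳ = (34.5 + 36.0 + 37.1 + 32.9 + 36.9 + 37.0 + 32.9)/7 = 35.3286
Deviations from mean: -0.8286, 0.6714, 1.7714, -2.4286, 1.5714, 1.6714, -2.4286
Σ(y_t−ȳ)(y_{t+1}−ȳ) = (-0.5563) + (1.1894) + (-4.3020) + (-3.8163) + (2.6265) + (-4.0592) = -8.9180
Denominator Σ(y_t−ȳ)² = 21.3343
r_1 = -8.9180 / 21.3343 = -0.418

-0.418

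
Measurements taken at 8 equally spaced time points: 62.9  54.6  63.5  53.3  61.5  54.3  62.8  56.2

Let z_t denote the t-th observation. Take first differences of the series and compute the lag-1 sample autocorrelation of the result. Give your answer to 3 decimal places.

First differences Δz: -8.3, 8.9, -10.2, 8.2, -7.2, 8.5, -6.6
Mean of differences = -0.9571
Numerator Σ(Δz_t−Δz̄)(Δz_{t+1}−Δz̄) = -417.6976
Denominator Σ(Δz_t−Δz̄)² = 480.6171
r_1(Δz) = -417.6976 / 480.6171 = -0.869

-0.869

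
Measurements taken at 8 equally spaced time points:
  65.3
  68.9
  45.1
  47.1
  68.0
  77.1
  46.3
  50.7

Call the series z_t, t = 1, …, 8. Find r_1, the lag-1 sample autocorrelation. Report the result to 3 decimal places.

0.019

Mean z̄ = (65.3 + 68.9 + 45.1 + 47.1 + 68.0 + 77.1 + 46.3 + 50.7)/8 = 58.5625
Deviations from mean: 6.7375, 10.3375, -13.4625, -11.4625, 9.4375, 18.5375, -12.2625, -7.8625
Σ(z_t−z̄)(z_{t+1}−z̄) = (69.6489) + (-139.1686) + (154.3139) + (-108.1773) + (174.9477) + (-227.3161) + (96.4139) = 20.6623
Denominator Σ(z_t−z̄)² = 1109.7788
r_1 = 20.6623 / 1109.7788 = 0.019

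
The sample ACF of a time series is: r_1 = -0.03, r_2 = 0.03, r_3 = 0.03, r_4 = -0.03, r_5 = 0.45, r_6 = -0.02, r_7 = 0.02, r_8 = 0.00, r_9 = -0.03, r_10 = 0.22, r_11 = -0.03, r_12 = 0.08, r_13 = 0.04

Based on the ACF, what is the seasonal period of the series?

The largest autocorrelation is r_5 = 0.45, with a weaker echo at lag 10 (0.22); the remaining lags stay at or below 0.08.
The dominant spike at lag 5 indicates a seasonal period of 5.

5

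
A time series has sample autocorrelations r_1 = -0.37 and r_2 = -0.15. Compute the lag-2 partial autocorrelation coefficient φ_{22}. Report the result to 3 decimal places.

φ_{22} = (r_2 − r_1²) / (1 − r_1²)
r_1² = (-0.37)² = 0.1369
Numerator = -0.15 − 0.1369 = -0.2869; denominator = 1 − 0.1369 = 0.8631
φ_{22} = -0.2869 / 0.8631 = -0.332

-0.332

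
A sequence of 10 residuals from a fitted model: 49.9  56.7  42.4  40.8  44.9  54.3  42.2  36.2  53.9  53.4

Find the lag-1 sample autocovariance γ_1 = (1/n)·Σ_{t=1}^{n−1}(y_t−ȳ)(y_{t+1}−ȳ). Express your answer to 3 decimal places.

Mean ȳ = (49.9 + 56.7 + 42.4 + 40.8 + 44.9 + 54.3 + 42.2 + 36.2 + 53.9 + 53.4)/10 = 47.4700
Σ_{t=1}^{9}(y_t−ȳ)(y_{t+1}−ȳ) = -1.8989
γ_1 = -1.8989 / 10 = -0.190

-0.190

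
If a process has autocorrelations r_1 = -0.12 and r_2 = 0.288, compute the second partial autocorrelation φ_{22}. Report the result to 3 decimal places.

0.278

φ_{22} = (r_2 − r_1²) / (1 − r_1²)
r_1² = (-0.12)² = 0.0144
Numerator = 0.288 − 0.0144 = 0.2736; denominator = 1 − 0.0144 = 0.9856
φ_{22} = 0.2736 / 0.9856 = 0.278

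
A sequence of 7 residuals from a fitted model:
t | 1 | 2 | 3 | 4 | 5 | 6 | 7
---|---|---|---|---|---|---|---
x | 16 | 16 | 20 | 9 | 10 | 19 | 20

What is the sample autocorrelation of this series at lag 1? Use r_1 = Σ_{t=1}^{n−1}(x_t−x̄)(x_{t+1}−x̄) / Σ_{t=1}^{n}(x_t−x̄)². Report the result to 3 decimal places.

Mean x̄ = (16 + 16 + 20 + 9 + 10 + 19 + 20)/7 = 15.7143
Deviations from mean: 0.2857, 0.2857, 4.2857, -6.7143, -5.7143, 3.2857, 4.2857
Σ(x_t−x̄)(x_{t+1}−x̄) = (0.0816) + (1.2245) + (-28.7755) + (38.3673) + (-18.7755) + (14.0816) = 6.2041
Denominator Σ(x_t−x̄)² = 125.4286
r_1 = 6.2041 / 125.4286 = 0.049

0.049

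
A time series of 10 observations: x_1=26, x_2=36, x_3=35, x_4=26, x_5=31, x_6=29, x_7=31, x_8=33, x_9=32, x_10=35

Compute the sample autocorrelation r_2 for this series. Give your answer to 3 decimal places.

Mean x̄ = (26 + 36 + 35 + 26 + 31 + 29 + 31 + 33 + 32 + 35)/10 = 31.4000
Numerator Σ_{t=1}^{8}(x_t−x̄)(x_{t+2}−x̄) = -30.9200
Denominator Σ(x_t−x̄)² = 114.4000
r_2 = -30.9200 / 114.4000 = -0.270

-0.270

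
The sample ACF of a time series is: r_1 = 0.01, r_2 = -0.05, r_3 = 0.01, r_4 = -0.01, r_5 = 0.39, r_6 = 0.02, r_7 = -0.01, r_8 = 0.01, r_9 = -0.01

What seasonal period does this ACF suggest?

5

The largest autocorrelation is r_5 = 0.39; the remaining lags stay at or below 0.02.
The dominant spike at lag 5 indicates a seasonal period of 5.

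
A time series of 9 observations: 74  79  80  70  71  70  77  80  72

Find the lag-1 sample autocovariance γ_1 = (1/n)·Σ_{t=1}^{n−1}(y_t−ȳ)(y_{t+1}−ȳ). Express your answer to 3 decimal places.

1.822

Mean ȳ = (74 + 79 + 80 + 70 + 71 + 70 + 77 + 80 + 72)/9 = 74.7778
Σ_{t=1}^{8}(y_t−ȳ)(y_{t+1}−ȳ) = 16.3951
γ_1 = 16.3951 / 9 = 1.822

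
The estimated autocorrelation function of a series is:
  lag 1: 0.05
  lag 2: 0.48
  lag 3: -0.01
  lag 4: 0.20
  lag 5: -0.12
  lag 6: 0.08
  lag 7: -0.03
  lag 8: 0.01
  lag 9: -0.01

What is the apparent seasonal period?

The largest autocorrelation is r_2 = 0.48, with a weaker echo at lag 4 (0.20); the remaining lags stay at or below 0.08.
The dominant spike at lag 2 indicates a seasonal period of 2.

2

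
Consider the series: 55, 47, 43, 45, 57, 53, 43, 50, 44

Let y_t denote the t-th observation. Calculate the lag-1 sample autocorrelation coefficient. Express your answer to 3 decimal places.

Mean ȳ = (55 + 47 + 43 + 45 + 57 + 53 + 43 + 50 + 44)/9 = 48.5556
Numerator Σ_{t=1}^{8}(y_t−ȳ)(y_{t+1}−ȳ) = -13.4198
Denominator Σ(y_t−ȳ)² = 232.2222
r_1 = -13.4198 / 232.2222 = -0.058

-0.058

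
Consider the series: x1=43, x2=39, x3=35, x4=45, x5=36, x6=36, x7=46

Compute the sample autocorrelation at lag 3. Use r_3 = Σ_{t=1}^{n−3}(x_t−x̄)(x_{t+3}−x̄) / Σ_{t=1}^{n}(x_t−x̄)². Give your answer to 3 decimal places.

Mean x̄ = (43 + 39 + 35 + 45 + 36 + 36 + 46)/7 = 40.0000
Deviations from mean: 3.0000, -1.0000, -5.0000, 5.0000, -4.0000, -4.0000, 6.0000
Σ(x_t−x̄)(x_{t+3}−x̄) = (15.0000) + (4.0000) + (20.0000) + (30.0000) = 69.0000
Denominator Σ(x_t−x̄)² = 128.0000
r_3 = 69.0000 / 128.0000 = 0.539

0.539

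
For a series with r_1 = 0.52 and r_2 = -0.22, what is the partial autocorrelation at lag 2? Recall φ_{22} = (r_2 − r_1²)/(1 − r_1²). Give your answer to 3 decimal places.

φ_{22} = (r_2 − r_1²) / (1 − r_1²)
r_1² = (0.52)² = 0.2704
Numerator = -0.22 − 0.2704 = -0.4904; denominator = 1 − 0.2704 = 0.7296
φ_{22} = -0.4904 / 0.7296 = -0.672

-0.672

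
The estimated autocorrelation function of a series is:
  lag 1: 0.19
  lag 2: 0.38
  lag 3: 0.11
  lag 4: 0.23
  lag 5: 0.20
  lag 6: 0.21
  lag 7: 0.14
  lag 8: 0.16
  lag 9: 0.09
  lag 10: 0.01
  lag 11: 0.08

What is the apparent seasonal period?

The largest autocorrelation is r_2 = 0.38, with weaker echoes at lags 4 (0.23) and 6 (0.21); the remaining lags stay at or below 0.20.
The dominant spike at lag 2 indicates a seasonal period of 2.

2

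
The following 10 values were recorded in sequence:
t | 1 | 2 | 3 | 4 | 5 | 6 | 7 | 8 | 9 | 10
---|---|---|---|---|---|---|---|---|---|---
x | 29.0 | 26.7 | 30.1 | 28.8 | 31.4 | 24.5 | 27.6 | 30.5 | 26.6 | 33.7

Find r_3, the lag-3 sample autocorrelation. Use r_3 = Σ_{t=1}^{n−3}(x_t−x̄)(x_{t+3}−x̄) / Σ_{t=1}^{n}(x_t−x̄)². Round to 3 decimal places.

Mean x̄ = (29.0 + 26.7 + 30.1 + 28.8 + 31.4 + 24.5 + 27.6 + 30.5 + 26.6 + 33.7)/10 = 28.8900
Σ(x_t−x̄)(x_{t+3}−x̄) = (-0.0099) + (-5.4969) + (-5.3119) + (0.1161) + (4.0411) + (10.0531) + (-6.2049) = -2.8133
Denominator Σ(x_t−x̄)² = 64.4890
r_3 = -2.8133 / 64.4890 = -0.044

-0.044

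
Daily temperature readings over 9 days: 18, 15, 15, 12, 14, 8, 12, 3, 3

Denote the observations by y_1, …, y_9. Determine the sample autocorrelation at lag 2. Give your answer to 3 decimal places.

0.259

Mean ȳ = (18 + 15 + 15 + 12 + 14 + 8 + 12 + 3 + 3)/9 = 11.1111
Numerator Σ_{t=1}^{7}(y_t−ȳ)(y_{t+2}−ȳ) = 59.3086
Denominator Σ(y_t−ȳ)² = 228.8889
r_2 = 59.3086 / 228.8889 = 0.259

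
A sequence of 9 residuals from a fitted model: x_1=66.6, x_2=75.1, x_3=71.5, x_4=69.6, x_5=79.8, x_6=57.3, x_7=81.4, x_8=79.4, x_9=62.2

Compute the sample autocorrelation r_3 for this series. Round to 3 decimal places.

Mean x̄ = (66.6 + 75.1 + 71.5 + 69.6 + 79.8 + 57.3 + 81.4 + 79.4 + 62.2)/9 = 71.4333
Σ(x_t−x̄)(x_{t+3}−x̄) = (8.8611) + (30.6778) + (-0.9422) + (-18.2722) + (66.6544) + (130.4978) = 217.4767
Denominator Σ(x_t−x̄)² = 557.9800
r_3 = 217.4767 / 557.9800 = 0.390

0.390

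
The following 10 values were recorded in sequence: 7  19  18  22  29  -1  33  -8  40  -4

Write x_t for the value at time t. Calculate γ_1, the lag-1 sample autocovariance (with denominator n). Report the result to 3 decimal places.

Mean x̄ = (7 + 19 + 18 + 22 + 29 − 1 + 33 − 8 + 40 − 4)/10 = 15.5000
Σ_{t=1}^{9}(x_t−x̄)(x_{t+1}−x̄) = -1893.2500
γ_1 = -1893.2500 / 10 = -189.325

-189.325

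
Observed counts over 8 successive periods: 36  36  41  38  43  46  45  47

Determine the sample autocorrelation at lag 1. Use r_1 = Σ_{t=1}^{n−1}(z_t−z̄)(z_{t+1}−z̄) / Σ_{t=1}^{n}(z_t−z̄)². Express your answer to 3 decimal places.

0.516

Mean z̄ = (36 + 36 + 41 + 38 + 43 + 46 + 45 + 47)/8 = 41.5000
Numerator Σ_{t=1}^{7}(z_t−z̄)(z_{t+1}−z̄) = 71.2500
Denominator Σ(z_t−z̄)² = 138.0000
r_1 = 71.2500 / 138.0000 = 0.516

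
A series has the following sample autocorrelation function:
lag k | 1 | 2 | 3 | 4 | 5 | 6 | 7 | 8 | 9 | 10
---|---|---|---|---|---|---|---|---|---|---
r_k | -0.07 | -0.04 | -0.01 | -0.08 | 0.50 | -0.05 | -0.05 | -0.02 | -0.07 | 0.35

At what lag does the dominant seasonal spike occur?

The largest autocorrelation is r_5 = 0.50, with a weaker echo at lag 10 (0.35); the remaining lags stay at or below -0.01.
The dominant spike at lag 5 indicates a seasonal period of 5.

5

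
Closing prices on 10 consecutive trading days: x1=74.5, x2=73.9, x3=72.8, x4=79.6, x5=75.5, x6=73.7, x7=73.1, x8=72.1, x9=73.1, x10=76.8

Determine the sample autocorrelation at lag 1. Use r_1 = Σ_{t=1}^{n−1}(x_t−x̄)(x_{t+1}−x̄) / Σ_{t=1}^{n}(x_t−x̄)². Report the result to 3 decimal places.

0.028

Mean x̄ = (74.5 + 73.9 + 72.8 + 79.6 + 75.5 + 73.7 + 73.1 + 72.1 + 73.1 + 76.8)/10 = 74.5100
Numerator Σ_{t=1}^{9}(x_t−x̄)(x_{t+1}−x̄) = 1.2919
Denominator Σ(x_t−x̄)² = 45.8690
r_1 = 1.2919 / 45.8690 = 0.028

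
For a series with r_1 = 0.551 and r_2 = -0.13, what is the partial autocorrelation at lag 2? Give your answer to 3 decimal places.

-0.623

φ_{22} = (r_2 − r_1²) / (1 − r_1²)
r_1² = (0.551)² = 0.303601
Numerator = -0.13 − 0.3036 = -0.4336; denominator = 1 − 0.3036 = 0.6964
φ_{22} = -0.4336 / 0.6964 = -0.623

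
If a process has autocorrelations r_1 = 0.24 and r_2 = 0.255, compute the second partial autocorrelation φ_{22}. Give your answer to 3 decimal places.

0.209

φ_{22} = (r_2 − r_1²) / (1 − r_1²)
r_1² = (0.24)² = 0.0576
Numerator = 0.255 − 0.0576 = 0.1974; denominator = 1 − 0.0576 = 0.9424
φ_{22} = 0.1974 / 0.9424 = 0.209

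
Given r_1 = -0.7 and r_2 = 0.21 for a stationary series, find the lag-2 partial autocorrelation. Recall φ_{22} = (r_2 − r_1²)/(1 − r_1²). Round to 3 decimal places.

φ_{22} = (r_2 − r_1²) / (1 − r_1²)
r_1² = (-0.7)² = 0.49
Numerator = 0.21 − 0.4900 = -0.2800; denominator = 1 − 0.4900 = 0.5100
φ_{22} = -0.2800 / 0.5100 = -0.549

-0.549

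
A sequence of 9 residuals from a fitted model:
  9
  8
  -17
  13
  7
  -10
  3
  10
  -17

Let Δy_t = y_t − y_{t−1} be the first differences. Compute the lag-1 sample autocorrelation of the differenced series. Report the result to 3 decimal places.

First differences Δy: -1, -25, 30, -6, -17, 13, 7, -27
Mean of differences = -3.2500
Numerator Σ(Δy_t−Δȳ)(Δy_{t+1}−Δȳ) = -1126.0625
Denominator Σ(Δy_t−Δȳ)² = 2713.5000
r_1(Δy) = -1126.0625 / 2713.5000 = -0.415

-0.415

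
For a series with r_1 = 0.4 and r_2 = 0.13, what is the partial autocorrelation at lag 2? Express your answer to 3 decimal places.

-0.036

φ_{22} = (r_2 − r_1²) / (1 − r_1²)
r_1² = (0.4)² = 0.16
Numerator = 0.13 − 0.1600 = -0.0300; denominator = 1 − 0.1600 = 0.8400
φ_{22} = -0.0300 / 0.8400 = -0.036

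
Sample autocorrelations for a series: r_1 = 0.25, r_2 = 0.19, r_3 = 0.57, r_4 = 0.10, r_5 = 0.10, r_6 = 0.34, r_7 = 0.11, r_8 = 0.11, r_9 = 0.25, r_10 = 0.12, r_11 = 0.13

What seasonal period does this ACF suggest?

3

The largest autocorrelation is r_3 = 0.57, with a weaker echo at lag 6 (0.34); the remaining lags stay at or below 0.25. The elevated value at lag 1 (0.25), dropping to 0.19 at lag 2, reflects decaying short-term dependence rather than seasonality.
The dominant spike at lag 3 indicates a seasonal period of 3.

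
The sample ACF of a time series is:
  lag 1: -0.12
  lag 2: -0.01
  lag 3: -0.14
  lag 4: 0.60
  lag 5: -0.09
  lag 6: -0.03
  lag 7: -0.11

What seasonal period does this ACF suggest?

The largest autocorrelation is r_4 = 0.60; the remaining lags stay at or below -0.01.
The dominant spike at lag 4 indicates a seasonal period of 4.

4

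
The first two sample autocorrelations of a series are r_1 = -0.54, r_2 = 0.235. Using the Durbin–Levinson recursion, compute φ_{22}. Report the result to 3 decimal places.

φ_{22} = (r_2 − r_1²) / (1 − r_1²)
r_1² = (-0.54)² = 0.2916
Numerator = 0.235 − 0.2916 = -0.0566; denominator = 1 − 0.2916 = 0.7084
φ_{22} = -0.0566 / 0.7084 = -0.080

-0.080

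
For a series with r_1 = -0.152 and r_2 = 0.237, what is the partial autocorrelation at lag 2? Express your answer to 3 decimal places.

0.219

φ_{22} = (r_2 − r_1²) / (1 − r_1²)
r_1² = (-0.152)² = 0.023104
Numerator = 0.237 − 0.0231 = 0.2139; denominator = 1 − 0.0231 = 0.9769
φ_{22} = 0.2139 / 0.9769 = 0.219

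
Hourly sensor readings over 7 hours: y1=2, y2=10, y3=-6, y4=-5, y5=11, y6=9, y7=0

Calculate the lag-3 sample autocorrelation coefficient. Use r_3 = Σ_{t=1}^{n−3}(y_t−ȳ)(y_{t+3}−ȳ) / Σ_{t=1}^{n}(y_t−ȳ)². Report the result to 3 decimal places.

0.112

Mean ȳ = (2 + 10 − 6 − 5 + 11 + 9 + 0)/7 = 3.0000
Deviations from mean: -1.0000, 7.0000, -9.0000, -8.0000, 8.0000, 6.0000, -3.0000
Numerator Σ_{t=1}^{4}(y_t−ȳ)(y_{t+3}−ȳ) = 34.0000
Denominator Σ(y_t−ȳ)² = 304.0000
r_3 = 34.0000 / 304.0000 = 0.112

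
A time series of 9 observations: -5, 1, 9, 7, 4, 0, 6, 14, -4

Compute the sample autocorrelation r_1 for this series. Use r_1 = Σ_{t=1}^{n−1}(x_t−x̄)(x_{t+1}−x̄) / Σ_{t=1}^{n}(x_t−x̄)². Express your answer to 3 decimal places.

-0.116

Mean x̄ = (-5 + 1 + 9 + 7 + 4 + 0 + 6 + 14 − 4)/9 = 3.5556
Numerator Σ_{t=1}^{8}(x_t−x̄)(x_{t+1}−x̄) = -35.4198
Denominator Σ(x_t−x̄)² = 306.2222
r_1 = -35.4198 / 306.2222 = -0.116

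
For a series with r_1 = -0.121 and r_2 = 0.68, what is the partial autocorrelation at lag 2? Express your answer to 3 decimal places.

0.675

φ_{22} = (r_2 − r_1²) / (1 − r_1²)
r_1² = (-0.121)² = 0.014641
Numerator = 0.68 − 0.0146 = 0.6654; denominator = 1 − 0.0146 = 0.9854
φ_{22} = 0.6654 / 0.9854 = 0.675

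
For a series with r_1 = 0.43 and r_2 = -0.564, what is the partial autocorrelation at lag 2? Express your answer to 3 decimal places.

φ_{22} = (r_2 − r_1²) / (1 − r_1²)
r_1² = (0.43)² = 0.1849
Numerator = -0.564 − 0.1849 = -0.7489; denominator = 1 − 0.1849 = 0.8151
φ_{22} = -0.7489 / 0.8151 = -0.919

-0.919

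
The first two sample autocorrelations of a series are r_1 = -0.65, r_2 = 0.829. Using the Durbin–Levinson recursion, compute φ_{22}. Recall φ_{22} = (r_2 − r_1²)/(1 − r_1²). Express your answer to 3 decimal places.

0.704

φ_{22} = (r_2 − r_1²) / (1 − r_1²)
r_1² = (-0.65)² = 0.4225
Numerator = 0.829 − 0.4225 = 0.4065; denominator = 1 − 0.4225 = 0.5775
φ_{22} = 0.4065 / 0.5775 = 0.704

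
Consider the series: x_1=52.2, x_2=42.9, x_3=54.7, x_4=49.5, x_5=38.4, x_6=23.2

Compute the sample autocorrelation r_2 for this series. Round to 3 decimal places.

-0.126

Mean x̄ = (52.2 + 42.9 + 54.7 + 49.5 + 38.4 + 23.2)/6 = 43.4833
Σ(x_t−x̄)(x_{t+2}−x̄) = (97.7719) + (-3.5097) + (-57.0181) + (-122.0381) = -84.7939
Denominator Σ(x_t−x̄)² = 675.5883
r_2 = -84.7939 / 675.5883 = -0.126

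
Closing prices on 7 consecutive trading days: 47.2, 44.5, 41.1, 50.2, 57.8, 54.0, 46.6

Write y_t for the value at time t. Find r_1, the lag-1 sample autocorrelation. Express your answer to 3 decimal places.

0.396

Mean ȳ = (47.2 + 44.5 + 41.1 + 50.2 + 57.8 + 54.0 + 46.6)/7 = 48.7714
Deviations from mean: -1.5714, -4.2714, -7.6714, 1.4286, 9.0286, 5.2286, -2.1714
Σ(y_t−ȳ)(y_{t+1}−ȳ) = (6.7122) + (32.7680) + (-10.9592) + (12.8980) + (47.2065) + (-11.3535) = 77.2720
Denominator Σ(y_t−ȳ)² = 195.1743
r_1 = 77.2720 / 195.1743 = 0.396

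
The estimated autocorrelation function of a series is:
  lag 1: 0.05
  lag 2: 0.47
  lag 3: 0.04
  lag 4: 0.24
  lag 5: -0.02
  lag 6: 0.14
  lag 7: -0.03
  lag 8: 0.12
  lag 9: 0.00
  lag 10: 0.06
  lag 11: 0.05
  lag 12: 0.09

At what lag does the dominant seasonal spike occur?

The largest autocorrelation is r_2 = 0.47, with a weaker echo at lag 4 (0.24); the remaining lags stay at or below 0.14.
The dominant spike at lag 2 indicates a seasonal period of 2.

2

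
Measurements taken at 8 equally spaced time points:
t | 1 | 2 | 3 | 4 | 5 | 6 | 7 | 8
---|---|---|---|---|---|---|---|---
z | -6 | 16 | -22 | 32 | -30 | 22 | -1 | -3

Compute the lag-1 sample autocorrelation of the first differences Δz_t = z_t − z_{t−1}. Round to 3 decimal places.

First differences Δz: 22, -38, 54, -62, 52, -23, -2
Mean of differences = 0.4286
Numerator Σ(Δz_t−Δz̄)(Δz_{t+1}−Δz̄) = -10602.8980
Denominator Σ(Δz_t−Δz̄)² = 11923.7143
r_1(Δz) = -10602.8980 / 11923.7143 = -0.889

-0.889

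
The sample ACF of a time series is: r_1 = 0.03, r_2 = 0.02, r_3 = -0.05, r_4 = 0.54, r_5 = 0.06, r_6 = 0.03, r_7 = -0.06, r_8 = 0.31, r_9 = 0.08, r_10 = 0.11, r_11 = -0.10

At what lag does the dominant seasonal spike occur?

4

The largest autocorrelation is r_4 = 0.54, with a weaker echo at lag 8 (0.31); the remaining lags stay at or below 0.11.
The dominant spike at lag 4 indicates a seasonal period of 4.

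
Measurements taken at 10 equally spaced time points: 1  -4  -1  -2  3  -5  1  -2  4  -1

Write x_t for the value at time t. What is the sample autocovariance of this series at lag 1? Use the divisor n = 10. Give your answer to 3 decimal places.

Mean x̄ = (1 − 4 − 1 − 2 + 3 − 5 + 1 − 2 + 4 − 1)/10 = -0.6000
Σ_{t=1}^{9}(x_t−x̄)(x_{t+1}−x̄) = -41.9600
γ_1 = -41.9600 / 10 = -4.196

-4.196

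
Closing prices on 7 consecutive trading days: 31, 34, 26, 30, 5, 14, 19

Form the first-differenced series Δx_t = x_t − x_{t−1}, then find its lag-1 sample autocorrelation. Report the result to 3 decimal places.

-0.477

First differences Δx: 3, -8, 4, -25, 9, 5
Mean of differences = -2.0000
Numerator Σ(Δx_t−Δx̄)(Δx_{t+1}−Δx̄) = -380.0000
Denominator Σ(Δx_t−Δx̄)² = 796.0000
r_1(Δx) = -380.0000 / 796.0000 = -0.477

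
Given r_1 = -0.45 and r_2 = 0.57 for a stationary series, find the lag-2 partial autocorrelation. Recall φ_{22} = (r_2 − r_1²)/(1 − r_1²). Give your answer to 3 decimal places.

φ_{22} = (r_2 − r_1²) / (1 − r_1²)
r_1² = (-0.45)² = 0.2025
Numerator = 0.57 − 0.2025 = 0.3675; denominator = 1 − 0.2025 = 0.7975
φ_{22} = 0.3675 / 0.7975 = 0.461

0.461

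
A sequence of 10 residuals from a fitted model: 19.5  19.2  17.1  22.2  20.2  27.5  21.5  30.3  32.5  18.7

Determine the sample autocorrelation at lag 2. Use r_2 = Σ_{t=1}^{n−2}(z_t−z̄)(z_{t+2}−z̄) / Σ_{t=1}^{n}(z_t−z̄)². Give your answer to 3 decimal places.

Mean z̄ = (19.5 + 19.2 + 17.1 + 22.2 + 20.2 + 27.5 + 21.5 + 30.3 + 32.5 + 18.7)/10 = 22.8700
Numerator Σ_{t=1}^{8}(z_t−z̄)(z_{t+2}−z̄) = 28.0902
Denominator Σ(z_t−z̄)² = 254.3410
r_2 = 28.0902 / 254.3410 = 0.110

0.110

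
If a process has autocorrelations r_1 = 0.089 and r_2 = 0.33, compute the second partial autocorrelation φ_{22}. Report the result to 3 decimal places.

φ_{22} = (r_2 − r_1²) / (1 − r_1²)
r_1² = (0.089)² = 0.007921
Numerator = 0.33 − 0.0079 = 0.3221; denominator = 1 − 0.0079 = 0.9921
φ_{22} = 0.3221 / 0.9921 = 0.325

0.325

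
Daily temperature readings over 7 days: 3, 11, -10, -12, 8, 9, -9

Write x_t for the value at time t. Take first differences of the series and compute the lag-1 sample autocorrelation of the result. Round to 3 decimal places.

First differences Δx: 8, -21, -2, 20, 1, -18
Mean of differences = -2.0000
Numerator Σ(Δx_t−Δx̄)(Δx_{t+1}−Δx̄) = -172.0000
Denominator Σ(Δx_t−Δx̄)² = 1210.0000
r_1(Δx) = -172.0000 / 1210.0000 = -0.142

-0.142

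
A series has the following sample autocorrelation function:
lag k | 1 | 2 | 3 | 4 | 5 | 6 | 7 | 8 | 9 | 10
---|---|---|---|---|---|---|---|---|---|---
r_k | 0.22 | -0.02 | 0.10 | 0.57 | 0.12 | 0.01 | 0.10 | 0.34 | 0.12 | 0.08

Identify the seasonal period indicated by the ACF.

The largest autocorrelation is r_4 = 0.57, with a weaker echo at lag 8 (0.34); the remaining lags stay at or below 0.22.
The dominant spike at lag 4 indicates a seasonal period of 4.

4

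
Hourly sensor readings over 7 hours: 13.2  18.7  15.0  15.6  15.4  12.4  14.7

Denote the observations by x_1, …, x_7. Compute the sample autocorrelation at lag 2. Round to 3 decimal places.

0.022

Mean x̄ = (13.2 + 18.7 + 15.0 + 15.6 + 15.4 + 12.4 + 14.7)/7 = 15.0000
Deviations from mean: -1.8000, 3.7000, 0.0000, 0.6000, 0.4000, -2.6000, -0.3000
Σ(x_t−x̄)(x_{t+2}−x̄) = (0.0000) + (2.2200) + (0.0000) + (-1.5600) + (-0.1200) = 0.5400
Denominator Σ(x_t−x̄)² = 24.3000
r_2 = 0.5400 / 24.3000 = 0.022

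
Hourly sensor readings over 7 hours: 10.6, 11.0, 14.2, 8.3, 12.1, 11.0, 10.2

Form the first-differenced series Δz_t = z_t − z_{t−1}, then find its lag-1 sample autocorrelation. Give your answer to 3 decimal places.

First differences Δz: 0.4, 3.2, -5.9, 3.8, -1.1, -0.8
Mean of differences = -0.0667
Numerator Σ(Δz_t−Δz̄)(Δz_{t+1}−Δz̄) = -43.3244
Denominator Σ(Δz_t−Δz̄)² = 61.4733
r_1(Δz) = -43.3244 / 61.4733 = -0.705

-0.705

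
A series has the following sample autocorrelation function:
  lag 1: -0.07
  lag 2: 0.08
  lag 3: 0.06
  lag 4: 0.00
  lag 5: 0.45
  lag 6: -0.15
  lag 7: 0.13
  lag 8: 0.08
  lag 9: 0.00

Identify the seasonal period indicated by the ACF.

5

The largest autocorrelation is r_5 = 0.45; the remaining lags stay at or below 0.13.
The dominant spike at lag 5 indicates a seasonal period of 5.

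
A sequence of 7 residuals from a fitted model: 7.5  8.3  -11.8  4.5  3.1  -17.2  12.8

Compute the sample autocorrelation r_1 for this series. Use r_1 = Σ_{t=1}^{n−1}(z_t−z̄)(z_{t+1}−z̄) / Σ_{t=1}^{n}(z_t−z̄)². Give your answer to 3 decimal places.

-0.450

Mean z̄ = (7.5 + 8.3 − 11.8 + 4.5 + 3.1 − 17.2 + 12.8)/7 = 1.0286
Numerator Σ_{t=1}^{6}(z_t−z̄)(z_{t+1}−z̄) = -335.9037
Denominator Σ(z_t−z̄)² = 746.5143
r_1 = -335.9037 / 746.5143 = -0.450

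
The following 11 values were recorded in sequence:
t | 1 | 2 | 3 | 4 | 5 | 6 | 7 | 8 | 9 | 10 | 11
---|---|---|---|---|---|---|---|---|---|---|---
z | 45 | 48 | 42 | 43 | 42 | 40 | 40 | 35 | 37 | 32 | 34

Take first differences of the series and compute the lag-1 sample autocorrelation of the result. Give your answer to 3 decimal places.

First differences Δz: 3, -6, 1, -1, -2, 0, -5, 2, -5, 2
Mean of differences = -1.1000
Numerator Σ(Δz_t−Δz̄)(Δz_{t+1}−Δz̄) = -71.8100
Denominator Σ(Δz_t−Δz̄)² = 96.9000
r_1(Δz) = -71.8100 / 96.9000 = -0.741

-0.741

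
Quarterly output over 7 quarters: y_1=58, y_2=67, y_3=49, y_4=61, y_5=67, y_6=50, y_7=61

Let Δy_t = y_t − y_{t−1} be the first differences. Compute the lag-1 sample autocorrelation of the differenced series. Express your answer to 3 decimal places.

First differences Δy: 9, -18, 12, 6, -17, 11
Mean of differences = 0.5000
Numerator Σ(Δy_t−Δȳ)(Δy_{t+1}−Δȳ) = -586.7500
Denominator Σ(Δy_t−Δȳ)² = 993.5000
r_1(Δy) = -586.7500 / 993.5000 = -0.591

-0.591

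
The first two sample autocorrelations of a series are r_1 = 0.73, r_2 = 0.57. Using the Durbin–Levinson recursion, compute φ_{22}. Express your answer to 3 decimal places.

0.079

φ_{22} = (r_2 − r_1²) / (1 − r_1²)
r_1² = (0.73)² = 0.5329
Numerator = 0.57 − 0.5329 = 0.0371; denominator = 1 − 0.5329 = 0.4671
φ_{22} = 0.0371 / 0.4671 = 0.079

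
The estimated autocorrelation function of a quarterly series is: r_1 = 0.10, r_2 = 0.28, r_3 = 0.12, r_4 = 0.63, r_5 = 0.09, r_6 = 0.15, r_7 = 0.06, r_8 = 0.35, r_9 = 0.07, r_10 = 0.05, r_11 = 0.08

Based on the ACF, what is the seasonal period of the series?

4

The largest autocorrelation is r_4 = 0.63, with a weaker echo at lag 8 (0.35); the remaining lags stay at or below 0.28.
The dominant spike at lag 4 indicates a seasonal period of 4.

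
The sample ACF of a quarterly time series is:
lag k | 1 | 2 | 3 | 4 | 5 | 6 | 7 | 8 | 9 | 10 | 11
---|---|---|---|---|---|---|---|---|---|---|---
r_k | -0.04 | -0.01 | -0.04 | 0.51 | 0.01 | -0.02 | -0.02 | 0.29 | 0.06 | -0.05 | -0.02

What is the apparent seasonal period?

The largest autocorrelation is r_4 = 0.51, with a weaker echo at lag 8 (0.29); the remaining lags stay at or below 0.06.
The dominant spike at lag 4 indicates a seasonal period of 4.

4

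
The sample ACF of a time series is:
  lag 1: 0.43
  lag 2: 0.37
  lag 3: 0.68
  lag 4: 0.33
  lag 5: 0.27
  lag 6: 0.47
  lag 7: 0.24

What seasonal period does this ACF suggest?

The largest autocorrelation is r_3 = 0.68, with a weaker echo at lag 6 (0.47); the remaining lags stay at or below 0.43. The elevated value at lag 1 (0.43), dropping to 0.37 at lag 2, reflects decaying short-term dependence rather than seasonality.
The dominant spike at lag 3 indicates a seasonal period of 3.

3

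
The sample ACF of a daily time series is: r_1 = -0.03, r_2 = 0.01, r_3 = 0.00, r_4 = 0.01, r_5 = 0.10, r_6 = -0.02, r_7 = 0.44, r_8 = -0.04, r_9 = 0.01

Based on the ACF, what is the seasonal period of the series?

7

The largest autocorrelation is r_7 = 0.44; the remaining lags stay at or below 0.10.
The dominant spike at lag 7 indicates a seasonal period of 7.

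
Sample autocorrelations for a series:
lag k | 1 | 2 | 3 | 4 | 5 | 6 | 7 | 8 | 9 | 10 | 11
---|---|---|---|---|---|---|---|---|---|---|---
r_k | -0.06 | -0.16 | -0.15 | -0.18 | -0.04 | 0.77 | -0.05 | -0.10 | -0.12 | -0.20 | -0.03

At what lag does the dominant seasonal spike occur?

The largest autocorrelation is r_6 = 0.77; the remaining lags stay at or below -0.03.
The dominant spike at lag 6 indicates a seasonal period of 6.

6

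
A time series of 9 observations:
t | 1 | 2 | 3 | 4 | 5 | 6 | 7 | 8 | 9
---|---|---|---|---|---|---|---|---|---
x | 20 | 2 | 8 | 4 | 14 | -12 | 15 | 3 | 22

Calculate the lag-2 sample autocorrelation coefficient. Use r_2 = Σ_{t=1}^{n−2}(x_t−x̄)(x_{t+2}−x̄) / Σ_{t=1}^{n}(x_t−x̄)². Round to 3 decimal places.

0.387

Mean x̄ = (20 + 2 + 8 + 4 + 14 − 12 + 15 + 3 + 22)/9 = 8.4444
Numerator Σ_{t=1}^{7}(x_t−x̄)(x_{t+2}−x̄) = 348.4938
Denominator Σ(x_t−x̄)² = 900.2222
r_2 = 348.4938 / 900.2222 = 0.387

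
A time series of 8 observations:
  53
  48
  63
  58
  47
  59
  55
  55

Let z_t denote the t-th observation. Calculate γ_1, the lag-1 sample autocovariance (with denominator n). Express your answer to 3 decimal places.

-9.258

Mean z̄ = (53 + 48 + 63 + 58 + 47 + 59 + 55 + 55)/8 = 54.7500
Deviations: -1.7500, -6.7500, 8.2500, 3.2500, -7.7500, 4.2500, 0.2500, 0.2500
Σ_{t=1}^{7}(z_t−z̄)(z_{t+1}−z̄) = -74.0625
γ_1 = -74.0625 / 8 = -9.258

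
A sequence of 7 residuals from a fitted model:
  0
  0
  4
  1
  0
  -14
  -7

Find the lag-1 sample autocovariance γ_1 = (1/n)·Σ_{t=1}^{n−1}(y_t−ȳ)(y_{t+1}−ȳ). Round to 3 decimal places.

Mean ȳ = (0 + 0 + 4 + 1 + 0 − 14 − 7)/7 = -2.2857
Deviations: 2.2857, 2.2857, 6.2857, 3.2857, 2.2857, -11.7143, -4.7143
Σ_{t=1}^{6}(y_t−ȳ)(y_{t+1}−ȳ) = 76.2041
γ_1 = 76.2041 / 7 = 10.886

10.886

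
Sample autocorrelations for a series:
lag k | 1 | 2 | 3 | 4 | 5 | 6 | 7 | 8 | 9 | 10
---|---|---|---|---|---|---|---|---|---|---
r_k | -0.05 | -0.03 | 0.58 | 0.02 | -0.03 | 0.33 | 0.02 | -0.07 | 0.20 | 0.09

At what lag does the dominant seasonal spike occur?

The largest autocorrelation is r_3 = 0.58, with weaker echoes at lags 6 (0.33) and 9 (0.20); the remaining lags stay at or below 0.09.
The dominant spike at lag 3 indicates a seasonal period of 3.

3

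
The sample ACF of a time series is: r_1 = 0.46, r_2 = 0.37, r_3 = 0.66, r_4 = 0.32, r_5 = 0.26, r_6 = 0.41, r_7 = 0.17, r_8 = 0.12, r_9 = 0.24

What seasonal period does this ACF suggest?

The largest autocorrelation is r_3 = 0.66; the remaining lags stay at or below 0.46. The elevated value at lag 1 (0.46), dropping to 0.37 at lag 2, reflects decaying short-term dependence rather than seasonality.
The dominant spike at lag 3 indicates a seasonal period of 3.

3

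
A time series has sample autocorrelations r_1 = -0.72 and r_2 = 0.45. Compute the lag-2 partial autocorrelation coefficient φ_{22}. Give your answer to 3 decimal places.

φ_{22} = (r_2 − r_1²) / (1 − r_1²)
r_1² = (-0.72)² = 0.5184
Numerator = 0.45 − 0.5184 = -0.0684; denominator = 1 − 0.5184 = 0.4816
φ_{22} = -0.0684 / 0.4816 = -0.142

-0.142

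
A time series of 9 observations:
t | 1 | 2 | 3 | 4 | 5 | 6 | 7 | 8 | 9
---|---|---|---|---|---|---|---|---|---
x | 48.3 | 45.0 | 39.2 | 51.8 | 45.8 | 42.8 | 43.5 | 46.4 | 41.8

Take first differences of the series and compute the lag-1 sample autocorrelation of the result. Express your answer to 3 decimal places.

-0.456

First differences Δx: -3.3, -5.8, 12.6, -6.0, -3.0, 0.7, 2.9, -4.6
Mean of differences = -0.8125
Numerator Σ(Δx_t−Δx̄)(Δx_{t+1}−Δx̄) = -124.4727
Denominator Σ(Δx_t−Δx̄)² = 273.0688
r_1(Δx) = -124.4727 / 273.0688 = -0.456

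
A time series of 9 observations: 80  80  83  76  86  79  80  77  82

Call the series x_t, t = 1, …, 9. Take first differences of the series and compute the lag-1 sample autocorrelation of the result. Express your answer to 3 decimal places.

-0.767

First differences Δx: 0, 3, -7, 10, -7, 1, -3, 5
Mean of differences = 0.2500
Numerator Σ(Δx_t−Δx̄)(Δx_{t+1}−Δx̄) = -185.3125
Denominator Σ(Δx_t−Δx̄)² = 241.5000
r_1(Δx) = -185.3125 / 241.5000 = -0.767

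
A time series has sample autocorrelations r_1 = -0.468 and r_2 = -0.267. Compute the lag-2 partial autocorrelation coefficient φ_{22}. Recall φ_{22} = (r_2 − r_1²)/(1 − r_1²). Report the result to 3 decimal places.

φ_{22} = (r_2 − r_1²) / (1 − r_1²)
r_1² = (-0.468)² = 0.219024
Numerator = -0.267 − 0.2190 = -0.4860; denominator = 1 − 0.2190 = 0.7810
φ_{22} = -0.4860 / 0.7810 = -0.622

-0.622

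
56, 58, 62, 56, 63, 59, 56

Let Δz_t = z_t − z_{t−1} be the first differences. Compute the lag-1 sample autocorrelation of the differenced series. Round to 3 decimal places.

First differences Δz: 2, 4, -6, 7, -4, -3
Mean of differences = 0.0000
Numerator Σ(Δz_t−Δz̄)(Δz_{t+1}−Δz̄) = -74.0000
Denominator Σ(Δz_t−Δz̄)² = 130.0000
r_1(Δz) = -74.0000 / 130.0000 = -0.569

-0.569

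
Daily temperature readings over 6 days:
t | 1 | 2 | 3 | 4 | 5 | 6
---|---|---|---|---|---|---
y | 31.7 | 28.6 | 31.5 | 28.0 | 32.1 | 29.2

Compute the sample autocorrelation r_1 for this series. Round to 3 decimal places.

Mean ȳ = (31.7 + 28.6 + 31.5 + 28.0 + 32.1 + 29.2)/6 = 30.1833
Deviations from mean: 1.5167, -1.5833, 1.3167, -2.1833, 1.9167, -0.9833
Numerator Σ_{t=1}^{5}(y_t−ȳ)(y_{t+1}−ȳ) = -13.4303
Denominator Σ(y_t−ȳ)² = 15.9483
r_1 = -13.4303 / 15.9483 = -0.842

-0.842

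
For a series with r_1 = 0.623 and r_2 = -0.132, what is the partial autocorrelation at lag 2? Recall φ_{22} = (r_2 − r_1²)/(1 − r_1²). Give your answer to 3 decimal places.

φ_{22} = (r_2 − r_1²) / (1 − r_1²)
r_1² = (0.623)² = 0.388129
Numerator = -0.132 − 0.3881 = -0.5201; denominator = 1 − 0.3881 = 0.6119
φ_{22} = -0.5201 / 0.6119 = -0.850

-0.850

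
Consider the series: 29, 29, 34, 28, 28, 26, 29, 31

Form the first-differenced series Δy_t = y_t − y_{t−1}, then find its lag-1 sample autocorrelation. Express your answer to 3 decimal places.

First differences Δy: 0, 5, -6, 0, -2, 3, 2
Mean of differences = 0.2857
Numerator Σ(Δy_t−Δȳ)(Δy_{t+1}−Δȳ) = -30.0816
Denominator Σ(Δy_t−Δȳ)² = 77.4286
r_1(Δy) = -30.0816 / 77.4286 = -0.389

-0.389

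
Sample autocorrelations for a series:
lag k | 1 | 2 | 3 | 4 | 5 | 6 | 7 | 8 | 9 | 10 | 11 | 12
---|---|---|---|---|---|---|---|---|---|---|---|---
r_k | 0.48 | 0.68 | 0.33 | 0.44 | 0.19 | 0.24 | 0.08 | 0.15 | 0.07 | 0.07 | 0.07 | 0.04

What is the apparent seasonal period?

2

The largest autocorrelation is r_2 = 0.68; the remaining lags stay at or below 0.48.
The dominant spike at lag 2 indicates a seasonal period of 2.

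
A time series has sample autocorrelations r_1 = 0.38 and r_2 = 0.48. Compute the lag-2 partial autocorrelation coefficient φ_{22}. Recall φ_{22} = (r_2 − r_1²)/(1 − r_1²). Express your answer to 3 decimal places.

0.392

φ_{22} = (r_2 − r_1²) / (1 − r_1²)
r_1² = (0.38)² = 0.1444
Numerator = 0.48 − 0.1444 = 0.3356; denominator = 1 − 0.1444 = 0.8556
φ_{22} = 0.3356 / 0.8556 = 0.392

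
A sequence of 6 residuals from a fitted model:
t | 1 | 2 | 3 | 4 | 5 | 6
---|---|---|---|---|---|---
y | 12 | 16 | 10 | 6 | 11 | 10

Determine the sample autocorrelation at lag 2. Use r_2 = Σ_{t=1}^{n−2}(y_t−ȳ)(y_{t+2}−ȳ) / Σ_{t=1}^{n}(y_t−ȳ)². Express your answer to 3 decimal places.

Mean ȳ = (12 + 16 + 10 + 6 + 11 + 10)/6 = 10.8333
Deviations from mean: 1.1667, 5.1667, -0.8333, -4.8333, 0.1667, -0.8333
Numerator Σ_{t=1}^{4}(y_t−ȳ)(y_{t+2}−ȳ) = -22.0556
Denominator Σ(y_t−ȳ)² = 52.8333
r_2 = -22.0556 / 52.8333 = -0.417

-0.417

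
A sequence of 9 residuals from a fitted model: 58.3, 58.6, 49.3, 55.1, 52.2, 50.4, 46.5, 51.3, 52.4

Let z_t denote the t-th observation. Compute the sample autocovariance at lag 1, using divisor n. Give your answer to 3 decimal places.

3.112

Mean z̄ = (58.3 + 58.6 + 49.3 + 55.1 + 52.2 + 50.4 + 46.5 + 51.3 + 52.4)/9 = 52.6778
Σ_{t=1}^{8}(z_t−z̄)(z_{t+1}−z̄) = 28.0073
γ_1 = 28.0073 / 9 = 3.112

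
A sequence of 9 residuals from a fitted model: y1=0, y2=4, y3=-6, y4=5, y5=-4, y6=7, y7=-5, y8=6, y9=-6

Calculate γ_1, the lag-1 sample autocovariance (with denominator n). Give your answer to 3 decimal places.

-22.643

Mean ȳ = (0 + 4 − 6 + 5 − 4 + 7 − 5 + 6 − 6)/9 = 0.1111
Σ_{t=1}^{8}(y_t−ȳ)(y_{t+1}−ȳ) = -203.7901
γ_1 = -203.7901 / 9 = -22.643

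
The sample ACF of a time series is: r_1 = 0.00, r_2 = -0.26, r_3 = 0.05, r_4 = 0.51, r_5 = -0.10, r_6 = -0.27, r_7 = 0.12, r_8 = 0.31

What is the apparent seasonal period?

4

The largest autocorrelation is r_4 = 0.51, with a weaker echo at lag 8 (0.31); the remaining lags stay at or below 0.12.
The dominant spike at lag 4 indicates a seasonal period of 4.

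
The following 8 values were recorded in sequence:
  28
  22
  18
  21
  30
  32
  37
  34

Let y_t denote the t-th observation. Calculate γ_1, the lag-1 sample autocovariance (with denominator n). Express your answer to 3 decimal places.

Mean ȳ = (28 + 22 + 18 + 21 + 30 + 32 + 37 + 34)/8 = 27.7500
Deviations: 0.2500, -5.7500, -9.7500, -6.7500, 2.2500, 4.2500, 9.2500, 6.2500
Σ_{t=1}^{7}(y_t−ȳ)(y_{t+1}−ȳ) = 211.9375
γ_1 = 211.9375 / 8 = 26.492

26.492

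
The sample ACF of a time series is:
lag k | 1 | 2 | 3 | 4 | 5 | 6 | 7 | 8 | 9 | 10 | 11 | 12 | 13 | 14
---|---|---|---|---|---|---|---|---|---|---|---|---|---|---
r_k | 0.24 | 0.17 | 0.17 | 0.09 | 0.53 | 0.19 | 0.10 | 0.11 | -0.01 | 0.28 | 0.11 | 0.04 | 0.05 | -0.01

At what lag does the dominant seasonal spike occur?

5

The largest autocorrelation is r_5 = 0.53, with a weaker echo at lag 10 (0.28); the remaining lags stay at or below 0.24. The elevated value at lag 1 (0.24), dropping to 0.17 at lag 2, reflects decaying short-term dependence rather than seasonality.
The dominant spike at lag 5 indicates a seasonal period of 5.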